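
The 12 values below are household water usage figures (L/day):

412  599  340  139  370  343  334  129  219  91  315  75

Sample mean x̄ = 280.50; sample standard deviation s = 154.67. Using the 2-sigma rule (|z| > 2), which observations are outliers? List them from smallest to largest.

Cutoffs at x̄ ± 2s: 280.50 ± 2·154.67 = [-28.84, 589.84].
599: z = 2.06, |z| > 2 → outlier.
Every other value lies within [-28.84, 589.84].

599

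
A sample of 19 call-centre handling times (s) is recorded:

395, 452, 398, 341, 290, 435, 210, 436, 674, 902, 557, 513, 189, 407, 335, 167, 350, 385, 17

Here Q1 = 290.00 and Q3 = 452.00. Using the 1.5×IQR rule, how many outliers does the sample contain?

2

IQR = 162.00; fences at 290.00 − 243.00 = 47.00 and 452.00 + 243.00 = 695.00.
Outside the cutoffs: 17, 902.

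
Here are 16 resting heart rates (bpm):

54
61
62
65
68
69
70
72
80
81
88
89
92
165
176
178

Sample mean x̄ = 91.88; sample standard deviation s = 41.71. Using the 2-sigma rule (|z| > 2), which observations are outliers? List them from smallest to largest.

176, 178

Cutoffs at x̄ ± 2s: 91.88 ± 2·41.71 = [8.46, 175.30].
176: z = 2.02, |z| > 2 → outlier.
178: z = 2.06, |z| > 2 → outlier.
Every other value lies within [8.46, 175.30].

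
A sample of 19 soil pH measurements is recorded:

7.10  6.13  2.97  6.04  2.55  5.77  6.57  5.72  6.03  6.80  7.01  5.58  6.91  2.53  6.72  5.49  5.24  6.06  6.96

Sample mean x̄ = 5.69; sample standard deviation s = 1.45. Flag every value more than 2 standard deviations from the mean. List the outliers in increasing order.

Cutoffs at x̄ ± 2s: 5.69 ± 2·1.45 = [2.79, 8.59].
2.53: z = -2.18, |z| > 2 → outlier.
2.55: z = -2.17, |z| > 2 → outlier.
Every other value lies within [2.79, 8.59].

2.53, 2.55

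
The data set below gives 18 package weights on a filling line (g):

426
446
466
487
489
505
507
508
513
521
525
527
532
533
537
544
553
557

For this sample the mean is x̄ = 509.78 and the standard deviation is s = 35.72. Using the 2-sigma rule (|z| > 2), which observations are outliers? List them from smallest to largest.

Cutoffs at x̄ ± 2s: 509.78 ± 2·35.72 = [438.34, 581.22].
426: z = -2.35, |z| > 2 → outlier.
Every other value lies within [438.34, 581.22].

426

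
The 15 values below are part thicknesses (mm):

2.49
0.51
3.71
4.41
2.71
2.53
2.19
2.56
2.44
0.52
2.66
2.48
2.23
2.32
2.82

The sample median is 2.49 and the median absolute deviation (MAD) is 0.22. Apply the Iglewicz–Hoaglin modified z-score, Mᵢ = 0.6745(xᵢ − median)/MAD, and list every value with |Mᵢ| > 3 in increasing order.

0.51, 0.52, 3.71, 4.41

|Mᵢ| > 3 ⇔ |xᵢ − 2.49| > 3·0.22/0.6745 = 0.98.
So outliers lie outside [1.51, 3.47].
0.51: M = -6.07 → outlier.
0.52: M = -6.04 → outlier.
3.71: M = 3.74 → outlier.
4.41: M = 5.89 → outlier.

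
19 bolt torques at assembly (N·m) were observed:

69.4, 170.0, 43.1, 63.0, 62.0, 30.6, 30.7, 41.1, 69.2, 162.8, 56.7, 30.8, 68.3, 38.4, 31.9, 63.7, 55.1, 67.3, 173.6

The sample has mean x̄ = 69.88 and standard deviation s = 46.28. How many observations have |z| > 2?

Cutoffs: x̄ ± 2s = [-22.68, 162.44].
Outside the cutoffs: 162.8, 170.0, 173.6.

3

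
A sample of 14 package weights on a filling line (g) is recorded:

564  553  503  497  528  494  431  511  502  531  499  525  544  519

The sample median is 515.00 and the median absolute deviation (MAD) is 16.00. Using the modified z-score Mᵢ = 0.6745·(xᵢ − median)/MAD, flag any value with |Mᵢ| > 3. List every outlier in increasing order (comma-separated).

|Mᵢ| > 3 ⇔ |xᵢ − 515.00| > 3·16.00/0.6745 = 71.16.
So outliers lie outside [443.84, 586.16].
431: M = -3.54 → outlier.

431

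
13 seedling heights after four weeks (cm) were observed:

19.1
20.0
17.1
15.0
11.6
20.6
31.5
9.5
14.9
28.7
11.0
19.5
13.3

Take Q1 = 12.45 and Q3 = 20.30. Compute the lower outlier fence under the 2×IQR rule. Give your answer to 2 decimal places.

IQR = Q3 − Q1 = 20.30 − 12.45 = 7.85.
Lower fence = Q1 − 2·IQR = 12.45 − 15.70 = -3.25.
Upper fence = Q3 + 2·IQR = 20.30 + 15.70 = 36.00.

-3.25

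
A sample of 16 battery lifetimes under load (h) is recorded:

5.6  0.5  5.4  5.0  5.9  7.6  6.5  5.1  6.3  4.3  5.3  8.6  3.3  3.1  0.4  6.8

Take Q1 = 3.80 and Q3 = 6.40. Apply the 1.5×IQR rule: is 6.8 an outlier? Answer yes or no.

IQR = Q3 − Q1 = 6.40 − 3.80 = 2.60.
Lower fence = Q1 − 1.5·IQR = 3.80 − 3.90 = -0.10.
Upper fence = Q3 + 1.5·IQR = 6.40 + 3.90 = 10.30.
6.8 lies within [-0.10, 10.30].

no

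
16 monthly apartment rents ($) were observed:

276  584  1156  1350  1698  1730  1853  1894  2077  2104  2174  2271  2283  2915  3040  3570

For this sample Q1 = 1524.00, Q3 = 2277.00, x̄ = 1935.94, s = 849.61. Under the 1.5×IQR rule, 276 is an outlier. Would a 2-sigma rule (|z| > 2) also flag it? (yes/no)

z = (276 − 1935.94) / 849.61 = -1.95.
|z| = 1.95 ≤ 2.

no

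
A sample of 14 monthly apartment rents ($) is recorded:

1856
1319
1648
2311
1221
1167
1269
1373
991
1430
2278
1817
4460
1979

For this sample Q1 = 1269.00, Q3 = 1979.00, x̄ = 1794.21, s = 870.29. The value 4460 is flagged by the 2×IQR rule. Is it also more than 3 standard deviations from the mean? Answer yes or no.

z = (4460 − 1794.21) / 870.29 = 3.06.
|z| = 3.06 > 3.

yes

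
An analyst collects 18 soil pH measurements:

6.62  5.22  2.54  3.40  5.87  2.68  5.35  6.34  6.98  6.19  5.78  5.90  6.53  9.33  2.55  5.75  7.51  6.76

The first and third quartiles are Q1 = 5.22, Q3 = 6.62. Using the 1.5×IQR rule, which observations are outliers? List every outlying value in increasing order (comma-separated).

IQR = Q3 − Q1 = 6.62 − 5.22 = 1.40.
Lower fence = Q1 − 1.5·IQR = 5.22 − 2.10 = 3.12.
Upper fence = Q3 + 1.5·IQR = 6.62 + 2.10 = 8.72.
2.54 < 3.12 → outlier.
2.55 < 3.12 → outlier.
2.68 < 3.12 → outlier.
9.33 > 8.72 → outlier.
All remaining values lie within [3.12, 8.72].

2.54, 2.55, 2.68, 9.33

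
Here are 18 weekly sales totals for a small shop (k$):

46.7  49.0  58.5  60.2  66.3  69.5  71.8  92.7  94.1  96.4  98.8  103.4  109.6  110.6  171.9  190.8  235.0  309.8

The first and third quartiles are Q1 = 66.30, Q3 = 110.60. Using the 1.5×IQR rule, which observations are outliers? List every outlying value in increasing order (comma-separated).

IQR = Q3 − Q1 = 110.60 − 66.30 = 44.30.
Lower fence = Q1 − 1.5·IQR = 66.30 − 66.45 = -0.15.
Upper fence = Q3 + 1.5·IQR = 110.60 + 66.45 = 177.05.
190.8 > 177.05 → outlier.
235.0 > 177.05 → outlier.
309.8 > 177.05 → outlier.
All remaining values lie within [-0.15, 177.05].

190.8, 235.0, 309.8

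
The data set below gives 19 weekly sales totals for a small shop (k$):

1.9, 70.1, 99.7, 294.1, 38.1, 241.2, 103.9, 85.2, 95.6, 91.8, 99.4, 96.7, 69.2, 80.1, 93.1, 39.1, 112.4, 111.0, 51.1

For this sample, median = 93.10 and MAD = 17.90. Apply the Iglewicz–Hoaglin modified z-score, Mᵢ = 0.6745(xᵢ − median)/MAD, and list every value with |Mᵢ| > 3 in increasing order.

|Mᵢ| > 3 ⇔ |xᵢ − 93.10| > 3·17.90/0.6745 = 79.61.
So outliers lie outside [13.49, 172.71].
1.9: M = -3.44 → outlier.
241.2: M = 5.58 → outlier.
294.1: M = 7.57 → outlier.

1.9, 241.2, 294.1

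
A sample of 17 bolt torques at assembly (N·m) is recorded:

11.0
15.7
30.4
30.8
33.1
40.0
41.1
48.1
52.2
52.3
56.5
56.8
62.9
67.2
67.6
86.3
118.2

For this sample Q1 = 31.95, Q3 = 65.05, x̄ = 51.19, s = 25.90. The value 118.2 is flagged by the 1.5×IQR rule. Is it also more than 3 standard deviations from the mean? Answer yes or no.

z = (118.2 − 51.19) / 25.90 = 2.59.
|z| = 2.59 ≤ 3.

no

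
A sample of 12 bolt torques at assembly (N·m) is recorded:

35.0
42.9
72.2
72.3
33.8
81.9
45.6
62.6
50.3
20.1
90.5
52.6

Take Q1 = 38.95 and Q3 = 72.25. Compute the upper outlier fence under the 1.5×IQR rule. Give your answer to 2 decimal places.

IQR = Q3 − Q1 = 72.25 − 38.95 = 33.30.
Lower fence = Q1 − 1.5·IQR = 38.95 − 49.95 = -11.00.
Upper fence = Q3 + 1.5·IQR = 72.25 + 49.95 = 122.20.

122.20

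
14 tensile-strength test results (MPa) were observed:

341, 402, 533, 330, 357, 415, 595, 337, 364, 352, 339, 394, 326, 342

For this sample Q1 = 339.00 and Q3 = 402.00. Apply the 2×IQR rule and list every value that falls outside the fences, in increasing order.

533, 595

IQR = Q3 − Q1 = 402.00 − 339.00 = 63.00.
Lower fence = Q1 − 2·IQR = 339.00 − 126.00 = 213.00.
Upper fence = Q3 + 2·IQR = 402.00 + 126.00 = 528.00.
533 > 528.00 → outlier.
595 > 528.00 → outlier.
All remaining values lie within [213.00, 528.00].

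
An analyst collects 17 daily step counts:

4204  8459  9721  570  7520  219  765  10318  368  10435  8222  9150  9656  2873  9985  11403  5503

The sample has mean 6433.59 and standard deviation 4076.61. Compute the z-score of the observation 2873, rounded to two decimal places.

-0.87

z = (2873 − 6433.59) / 4076.61 = -0.87.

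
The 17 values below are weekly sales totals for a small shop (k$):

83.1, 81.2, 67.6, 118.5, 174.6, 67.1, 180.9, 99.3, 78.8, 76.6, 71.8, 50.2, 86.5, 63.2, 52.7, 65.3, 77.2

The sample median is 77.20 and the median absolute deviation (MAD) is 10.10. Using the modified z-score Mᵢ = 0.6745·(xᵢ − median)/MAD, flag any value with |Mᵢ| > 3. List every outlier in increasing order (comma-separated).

174.6, 180.9

|Mᵢ| > 3 ⇔ |xᵢ − 77.20| > 3·10.10/0.6745 = 44.92.
So outliers lie outside [32.28, 122.12].
174.6: M = 6.50 → outlier.
180.9: M = 6.93 → outlier.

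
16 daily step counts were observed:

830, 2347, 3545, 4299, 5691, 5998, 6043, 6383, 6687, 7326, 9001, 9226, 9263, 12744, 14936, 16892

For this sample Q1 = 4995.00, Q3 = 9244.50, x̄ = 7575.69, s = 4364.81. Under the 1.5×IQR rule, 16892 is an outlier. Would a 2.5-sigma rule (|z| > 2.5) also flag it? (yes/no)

z = (16892 − 7575.69) / 4364.81 = 2.13.
|z| = 2.13 ≤ 2.5.

no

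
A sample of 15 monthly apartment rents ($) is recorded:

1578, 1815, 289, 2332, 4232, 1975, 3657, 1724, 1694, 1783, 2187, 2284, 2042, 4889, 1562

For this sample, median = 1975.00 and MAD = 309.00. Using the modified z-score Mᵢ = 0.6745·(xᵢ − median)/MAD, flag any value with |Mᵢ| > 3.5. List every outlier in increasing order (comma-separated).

|Mᵢ| > 3.5 ⇔ |xᵢ − 1975.00| > 3.5·309.00/0.6745 = 1603.41.
So outliers lie outside [371.59, 3578.41].
289: M = -3.68 → outlier.
3657: M = 3.67 → outlier.
4232: M = 4.93 → outlier.
4889: M = 6.36 → outlier.

289, 3657, 4232, 4889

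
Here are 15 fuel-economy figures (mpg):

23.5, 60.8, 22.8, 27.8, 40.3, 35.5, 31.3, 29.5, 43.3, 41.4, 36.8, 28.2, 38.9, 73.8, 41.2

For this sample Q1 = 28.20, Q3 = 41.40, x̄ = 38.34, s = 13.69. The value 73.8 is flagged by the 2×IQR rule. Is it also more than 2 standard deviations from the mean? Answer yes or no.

yes

z = (73.8 − 38.34) / 13.69 = 2.59.
|z| = 2.59 > 2.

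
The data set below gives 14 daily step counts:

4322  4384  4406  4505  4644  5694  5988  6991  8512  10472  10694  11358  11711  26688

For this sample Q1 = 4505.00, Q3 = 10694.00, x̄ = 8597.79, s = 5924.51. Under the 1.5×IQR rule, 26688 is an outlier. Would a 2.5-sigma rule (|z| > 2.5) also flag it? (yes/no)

z = (26688 − 8597.79) / 5924.51 = 3.05.
|z| = 3.05 > 2.5.

yes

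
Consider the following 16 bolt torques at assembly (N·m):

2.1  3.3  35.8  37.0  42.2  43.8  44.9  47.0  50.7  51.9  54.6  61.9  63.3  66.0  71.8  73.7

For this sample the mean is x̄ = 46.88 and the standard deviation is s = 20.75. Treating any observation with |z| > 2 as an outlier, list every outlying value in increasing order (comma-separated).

2.1, 3.3

Cutoffs at x̄ ± 2s: 46.88 ± 2·20.75 = [5.38, 88.38].
2.1: z = -2.16, |z| > 2 → outlier.
3.3: z = -2.10, |z| > 2 → outlier.
Every other value lies within [5.38, 88.38].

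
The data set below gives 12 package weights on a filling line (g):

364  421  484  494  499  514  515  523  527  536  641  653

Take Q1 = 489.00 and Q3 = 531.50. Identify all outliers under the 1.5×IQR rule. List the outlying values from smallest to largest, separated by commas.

IQR = Q3 − Q1 = 531.50 − 489.00 = 42.50.
Lower fence = Q1 − 1.5·IQR = 489.00 − 63.75 = 425.25.
Upper fence = Q3 + 1.5·IQR = 531.50 + 63.75 = 595.25.
364 < 425.25 → outlier.
421 < 425.25 → outlier.
641 > 595.25 → outlier.
653 > 595.25 → outlier.
All remaining values lie within [425.25, 595.25].

364, 421, 641, 653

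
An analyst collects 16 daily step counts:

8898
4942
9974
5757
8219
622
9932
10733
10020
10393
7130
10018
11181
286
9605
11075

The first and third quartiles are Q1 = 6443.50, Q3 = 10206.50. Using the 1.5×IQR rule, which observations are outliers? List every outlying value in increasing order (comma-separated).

IQR = Q3 − Q1 = 10206.50 − 6443.50 = 3763.00.
Lower fence = Q1 − 1.5·IQR = 6443.50 − 5644.50 = 799.00.
Upper fence = Q3 + 1.5·IQR = 10206.50 + 5644.50 = 15851.00.
286 < 799.00 → outlier.
622 < 799.00 → outlier.
All remaining values lie within [799.00, 15851.00].

286, 622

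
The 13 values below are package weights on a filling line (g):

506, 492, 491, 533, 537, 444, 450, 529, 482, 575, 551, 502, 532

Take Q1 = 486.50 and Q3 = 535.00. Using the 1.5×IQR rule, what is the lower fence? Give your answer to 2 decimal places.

413.75

IQR = Q3 − Q1 = 535.00 − 486.50 = 48.50.
Lower fence = Q1 − 1.5·IQR = 486.50 − 72.75 = 413.75.
Upper fence = Q3 + 1.5·IQR = 535.00 + 72.75 = 607.75.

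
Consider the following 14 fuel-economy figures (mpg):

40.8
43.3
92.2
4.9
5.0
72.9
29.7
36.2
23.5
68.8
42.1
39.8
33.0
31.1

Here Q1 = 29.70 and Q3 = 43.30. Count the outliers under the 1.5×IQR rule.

IQR = 13.60; fences at 29.70 − 20.40 = 9.30 and 43.30 + 20.40 = 63.70.
Outside the cutoffs: 4.9, 5.0, 68.8, 72.9, 92.2.

5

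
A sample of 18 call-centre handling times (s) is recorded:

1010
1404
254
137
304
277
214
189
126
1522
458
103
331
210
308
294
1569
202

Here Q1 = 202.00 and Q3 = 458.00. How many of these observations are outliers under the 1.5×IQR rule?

IQR = 256.00; fences at 202.00 − 384.00 = -182.00 and 458.00 + 384.00 = 842.00.
Outside the cutoffs: 1010, 1404, 1522, 1569.

4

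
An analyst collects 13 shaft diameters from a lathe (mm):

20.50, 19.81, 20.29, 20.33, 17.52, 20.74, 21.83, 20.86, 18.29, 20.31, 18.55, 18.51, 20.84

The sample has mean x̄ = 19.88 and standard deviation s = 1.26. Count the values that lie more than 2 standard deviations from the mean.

0

Cutoffs: x̄ ± 2s = [17.36, 22.40].
Every value lies within the cutoffs.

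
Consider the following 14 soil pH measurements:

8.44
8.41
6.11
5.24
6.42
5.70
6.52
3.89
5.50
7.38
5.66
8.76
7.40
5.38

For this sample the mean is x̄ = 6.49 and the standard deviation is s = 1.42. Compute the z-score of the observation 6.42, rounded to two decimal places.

-0.05

z = (6.42 − 6.49) / 1.42 = -0.05.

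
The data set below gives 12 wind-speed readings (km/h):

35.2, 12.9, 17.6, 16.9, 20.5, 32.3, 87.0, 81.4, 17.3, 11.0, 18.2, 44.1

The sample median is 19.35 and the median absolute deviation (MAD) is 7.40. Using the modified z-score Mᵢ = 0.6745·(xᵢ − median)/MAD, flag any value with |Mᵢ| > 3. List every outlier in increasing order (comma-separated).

81.4, 87.0

|Mᵢ| > 3 ⇔ |xᵢ − 19.35| > 3·7.40/0.6745 = 32.91.
So outliers lie outside [-13.56, 52.26].
81.4: M = 5.66 → outlier.
87.0: M = 6.17 → outlier.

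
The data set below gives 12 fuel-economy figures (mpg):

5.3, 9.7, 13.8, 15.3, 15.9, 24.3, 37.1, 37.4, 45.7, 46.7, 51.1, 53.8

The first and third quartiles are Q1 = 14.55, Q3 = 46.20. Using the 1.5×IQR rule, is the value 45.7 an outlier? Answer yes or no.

IQR = Q3 − Q1 = 46.20 − 14.55 = 31.65.
Lower fence = Q1 − 1.5·IQR = 14.55 − 47.475 = -32.925.
Upper fence = Q3 + 1.5·IQR = 46.20 + 47.475 = 93.675.
45.7 lies within [-32.925, 93.675].

no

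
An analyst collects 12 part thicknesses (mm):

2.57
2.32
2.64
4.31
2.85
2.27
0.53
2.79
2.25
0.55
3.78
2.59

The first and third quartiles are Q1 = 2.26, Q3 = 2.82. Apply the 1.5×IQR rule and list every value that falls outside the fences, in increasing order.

0.53, 0.55, 3.78, 4.31

IQR = Q3 − Q1 = 2.82 − 2.26 = 0.56.
Lower fence = Q1 − 1.5·IQR = 2.26 − 0.84 = 1.42.
Upper fence = Q3 + 1.5·IQR = 2.82 + 0.84 = 3.66.
0.53 < 1.42 → outlier.
0.55 < 1.42 → outlier.
3.78 > 3.66 → outlier.
4.31 > 3.66 → outlier.
All remaining values lie within [1.42, 3.66].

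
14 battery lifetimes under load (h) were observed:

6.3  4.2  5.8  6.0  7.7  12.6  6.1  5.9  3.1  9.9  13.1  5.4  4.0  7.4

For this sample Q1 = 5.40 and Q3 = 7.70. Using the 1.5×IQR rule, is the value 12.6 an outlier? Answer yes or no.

yes

IQR = Q3 − Q1 = 7.70 − 5.40 = 2.30.
Lower fence = Q1 − 1.5·IQR = 5.40 − 3.45 = 1.95.
Upper fence = Q3 + 1.5·IQR = 7.70 + 3.45 = 11.15.
12.6 lies above the upper fence.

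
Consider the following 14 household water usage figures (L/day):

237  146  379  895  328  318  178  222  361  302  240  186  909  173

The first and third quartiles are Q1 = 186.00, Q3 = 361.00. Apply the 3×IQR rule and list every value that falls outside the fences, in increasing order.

895, 909

IQR = Q3 − Q1 = 361.00 − 186.00 = 175.00.
Lower fence = Q1 − 3·IQR = 186.00 − 525.00 = -339.00.
Upper fence = Q3 + 3·IQR = 361.00 + 525.00 = 886.00.
895 > 886.00 → outlier.
909 > 886.00 → outlier.
All remaining values lie within [-339.00, 886.00].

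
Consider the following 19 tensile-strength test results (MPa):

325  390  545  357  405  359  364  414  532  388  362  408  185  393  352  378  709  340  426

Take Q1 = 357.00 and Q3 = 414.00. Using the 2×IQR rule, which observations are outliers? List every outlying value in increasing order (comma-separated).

185, 532, 545, 709

IQR = Q3 − Q1 = 414.00 − 357.00 = 57.00.
Lower fence = Q1 − 2·IQR = 357.00 − 114.00 = 243.00.
Upper fence = Q3 + 2·IQR = 414.00 + 114.00 = 528.00.
185 < 243.00 → outlier.
532 > 528.00 → outlier.
545 > 528.00 → outlier.
709 > 528.00 → outlier.
All remaining values lie within [243.00, 528.00].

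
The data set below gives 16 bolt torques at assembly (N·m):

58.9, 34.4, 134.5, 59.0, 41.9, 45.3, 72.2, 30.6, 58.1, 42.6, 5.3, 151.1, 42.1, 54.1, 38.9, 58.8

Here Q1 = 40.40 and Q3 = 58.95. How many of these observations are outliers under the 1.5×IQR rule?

3

IQR = 18.55; fences at 40.40 − 27.825 = 12.575 and 58.95 + 27.825 = 86.775.
Outside the cutoffs: 5.3, 134.5, 151.1.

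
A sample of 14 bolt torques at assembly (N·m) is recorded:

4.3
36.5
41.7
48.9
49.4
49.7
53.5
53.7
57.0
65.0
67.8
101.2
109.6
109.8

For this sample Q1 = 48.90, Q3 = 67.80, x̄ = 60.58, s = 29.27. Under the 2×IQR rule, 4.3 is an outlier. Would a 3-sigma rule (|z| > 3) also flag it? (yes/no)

no

z = (4.3 − 60.58) / 29.27 = -1.92.
|z| = 1.92 ≤ 3.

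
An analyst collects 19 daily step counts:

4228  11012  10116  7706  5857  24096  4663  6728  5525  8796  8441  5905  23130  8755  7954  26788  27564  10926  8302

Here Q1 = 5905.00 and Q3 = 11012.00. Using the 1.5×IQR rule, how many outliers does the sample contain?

IQR = 5107.00; fences at 5905.00 − 7660.50 = -1755.50 and 11012.00 + 7660.50 = 18672.50.
Outside the cutoffs: 23130, 24096, 26788, 27564.

4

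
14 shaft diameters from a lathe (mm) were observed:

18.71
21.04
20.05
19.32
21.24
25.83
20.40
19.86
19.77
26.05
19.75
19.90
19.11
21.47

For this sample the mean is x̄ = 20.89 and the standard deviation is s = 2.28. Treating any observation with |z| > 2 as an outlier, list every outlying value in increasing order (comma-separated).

Cutoffs at x̄ ± 2s: 20.89 ± 2·2.28 = [16.33, 25.45].
25.83: z = 2.17, |z| > 2 → outlier.
26.05: z = 2.26, |z| > 2 → outlier.
Every other value lies within [16.33, 25.45].

25.83, 26.05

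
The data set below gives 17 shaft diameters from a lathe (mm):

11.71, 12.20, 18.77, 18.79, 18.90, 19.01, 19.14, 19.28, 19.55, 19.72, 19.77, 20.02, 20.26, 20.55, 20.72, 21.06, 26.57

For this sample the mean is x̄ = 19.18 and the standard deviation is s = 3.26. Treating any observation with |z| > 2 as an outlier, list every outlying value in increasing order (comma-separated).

11.71, 12.20, 26.57

Cutoffs at x̄ ± 2s: 19.18 ± 2·3.26 = [12.66, 25.70].
11.71: z = -2.29, |z| > 2 → outlier.
12.20: z = -2.14, |z| > 2 → outlier.
26.57: z = 2.27, |z| > 2 → outlier.
Every other value lies within [12.66, 25.70].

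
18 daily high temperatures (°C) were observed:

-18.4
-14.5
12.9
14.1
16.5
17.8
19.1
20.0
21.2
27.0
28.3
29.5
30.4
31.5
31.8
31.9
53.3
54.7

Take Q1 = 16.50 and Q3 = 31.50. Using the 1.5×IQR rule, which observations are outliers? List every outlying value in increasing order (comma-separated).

-18.4, -14.5, 54.7

IQR = Q3 − Q1 = 31.50 − 16.50 = 15.00.
Lower fence = Q1 − 1.5·IQR = 16.50 − 22.50 = -6.00.
Upper fence = Q3 + 1.5·IQR = 31.50 + 22.50 = 54.00.
-18.4 < -6.00 → outlier.
-14.5 < -6.00 → outlier.
54.7 > 54.00 → outlier.
All remaining values lie within [-6.00, 54.00].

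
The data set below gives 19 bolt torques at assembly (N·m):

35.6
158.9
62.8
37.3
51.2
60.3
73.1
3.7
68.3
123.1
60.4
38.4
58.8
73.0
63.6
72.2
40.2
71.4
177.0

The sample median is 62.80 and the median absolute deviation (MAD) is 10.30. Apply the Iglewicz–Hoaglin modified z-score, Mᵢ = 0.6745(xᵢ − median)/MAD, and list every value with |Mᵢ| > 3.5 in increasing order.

3.7, 123.1, 158.9, 177.0

|Mᵢ| > 3.5 ⇔ |xᵢ − 62.80| > 3.5·10.30/0.6745 = 53.45.
So outliers lie outside [9.35, 116.25].
3.7: M = -3.87 → outlier.
123.1: M = 3.95 → outlier.
158.9: M = 6.29 → outlier.
177.0: M = 7.48 → outlier.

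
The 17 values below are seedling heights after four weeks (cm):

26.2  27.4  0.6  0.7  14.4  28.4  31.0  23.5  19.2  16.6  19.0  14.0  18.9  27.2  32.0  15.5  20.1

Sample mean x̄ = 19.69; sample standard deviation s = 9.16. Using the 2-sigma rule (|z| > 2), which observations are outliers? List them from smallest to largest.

Cutoffs at x̄ ± 2s: 19.69 ± 2·9.16 = [1.37, 38.01].
0.6: z = -2.08, |z| > 2 → outlier.
0.7: z = -2.07, |z| > 2 → outlier.
Every other value lies within [1.37, 38.01].

0.6, 0.7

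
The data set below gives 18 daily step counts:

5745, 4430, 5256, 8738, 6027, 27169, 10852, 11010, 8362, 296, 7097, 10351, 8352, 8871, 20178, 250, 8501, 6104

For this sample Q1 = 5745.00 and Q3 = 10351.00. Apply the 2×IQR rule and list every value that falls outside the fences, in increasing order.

IQR = Q3 − Q1 = 10351.00 − 5745.00 = 4606.00.
Lower fence = Q1 − 2·IQR = 5745.00 − 9212.00 = -3467.00.
Upper fence = Q3 + 2·IQR = 10351.00 + 9212.00 = 19563.00.
20178 > 19563.00 → outlier.
27169 > 19563.00 → outlier.
All remaining values lie within [-3467.00, 19563.00].

20178, 27169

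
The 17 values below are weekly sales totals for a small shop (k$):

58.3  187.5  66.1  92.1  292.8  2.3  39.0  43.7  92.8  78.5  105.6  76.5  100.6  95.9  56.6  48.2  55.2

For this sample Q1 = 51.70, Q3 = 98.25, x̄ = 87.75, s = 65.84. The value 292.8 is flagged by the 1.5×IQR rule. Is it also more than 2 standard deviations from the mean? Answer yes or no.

z = (292.8 − 87.75) / 65.84 = 3.11.
|z| = 3.11 > 2.

yes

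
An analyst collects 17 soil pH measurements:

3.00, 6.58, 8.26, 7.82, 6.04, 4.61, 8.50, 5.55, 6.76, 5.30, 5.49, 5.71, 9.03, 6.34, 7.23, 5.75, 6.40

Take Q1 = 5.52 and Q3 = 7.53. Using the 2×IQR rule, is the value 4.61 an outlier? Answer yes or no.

IQR = Q3 − Q1 = 7.53 − 5.52 = 2.01.
Lower fence = Q1 − 2·IQR = 5.52 − 4.02 = 1.50.
Upper fence = Q3 + 2·IQR = 7.53 + 4.02 = 11.55.
4.61 lies within [1.50, 11.55].

no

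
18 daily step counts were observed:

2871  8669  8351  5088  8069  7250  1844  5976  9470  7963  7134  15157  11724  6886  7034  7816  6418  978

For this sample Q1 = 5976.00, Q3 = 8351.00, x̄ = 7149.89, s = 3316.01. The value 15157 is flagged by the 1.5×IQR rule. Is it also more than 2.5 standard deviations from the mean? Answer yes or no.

no

z = (15157 − 7149.89) / 3316.01 = 2.41.
|z| = 2.41 ≤ 2.5.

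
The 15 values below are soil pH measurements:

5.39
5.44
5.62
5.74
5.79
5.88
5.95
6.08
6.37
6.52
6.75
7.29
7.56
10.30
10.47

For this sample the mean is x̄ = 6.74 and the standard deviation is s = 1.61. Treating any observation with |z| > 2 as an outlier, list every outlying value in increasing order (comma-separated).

Cutoffs at x̄ ± 2s: 6.74 ± 2·1.61 = [3.52, 9.96].
10.30: z = 2.21, |z| > 2 → outlier.
10.47: z = 2.32, |z| > 2 → outlier.
Every other value lies within [3.52, 9.96].

10.30, 10.47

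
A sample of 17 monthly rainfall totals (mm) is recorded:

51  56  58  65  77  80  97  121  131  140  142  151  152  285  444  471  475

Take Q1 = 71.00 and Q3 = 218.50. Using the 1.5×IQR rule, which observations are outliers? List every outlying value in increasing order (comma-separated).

444, 471, 475

IQR = Q3 − Q1 = 218.50 − 71.00 = 147.50.
Lower fence = Q1 − 1.5·IQR = 71.00 − 221.25 = -150.25.
Upper fence = Q3 + 1.5·IQR = 218.50 + 221.25 = 439.75.
444 > 439.75 → outlier.
471 > 439.75 → outlier.
475 > 439.75 → outlier.
All remaining values lie within [-150.25, 439.75].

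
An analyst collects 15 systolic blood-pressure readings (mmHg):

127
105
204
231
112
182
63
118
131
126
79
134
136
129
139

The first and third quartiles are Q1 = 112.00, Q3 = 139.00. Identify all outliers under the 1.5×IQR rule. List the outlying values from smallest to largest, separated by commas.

IQR = Q3 − Q1 = 139.00 − 112.00 = 27.00.
Lower fence = Q1 − 1.5·IQR = 112.00 − 40.50 = 71.50.
Upper fence = Q3 + 1.5·IQR = 139.00 + 40.50 = 179.50.
63 < 71.50 → outlier.
182 > 179.50 → outlier.
204 > 179.50 → outlier.
231 > 179.50 → outlier.
All remaining values lie within [71.50, 179.50].

63, 182, 204, 231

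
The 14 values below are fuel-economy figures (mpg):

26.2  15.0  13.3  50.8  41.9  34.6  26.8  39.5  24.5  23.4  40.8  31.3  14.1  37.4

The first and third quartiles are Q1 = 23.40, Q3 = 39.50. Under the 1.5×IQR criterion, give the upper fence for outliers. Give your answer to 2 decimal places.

63.65

IQR = Q3 − Q1 = 39.50 − 23.40 = 16.10.
Lower fence = Q1 − 1.5·IQR = 23.40 − 24.15 = -0.75.
Upper fence = Q3 + 1.5·IQR = 39.50 + 24.15 = 63.65.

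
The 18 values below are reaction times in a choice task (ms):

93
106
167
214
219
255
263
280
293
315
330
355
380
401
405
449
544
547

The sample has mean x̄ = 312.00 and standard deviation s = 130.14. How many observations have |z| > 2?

0

Cutoffs: x̄ ± 2s = [51.72, 572.28].
Every value lies within the cutoffs.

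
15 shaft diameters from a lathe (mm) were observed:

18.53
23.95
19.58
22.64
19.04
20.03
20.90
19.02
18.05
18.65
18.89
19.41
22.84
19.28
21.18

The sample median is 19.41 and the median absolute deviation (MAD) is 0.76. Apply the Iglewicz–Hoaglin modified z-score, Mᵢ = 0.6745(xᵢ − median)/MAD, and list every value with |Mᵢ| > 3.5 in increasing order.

|Mᵢ| > 3.5 ⇔ |xᵢ − 19.41| > 3.5·0.76/0.6745 = 3.94.
So outliers lie outside [15.47, 23.35].
23.95: M = 4.03 → outlier.

23.95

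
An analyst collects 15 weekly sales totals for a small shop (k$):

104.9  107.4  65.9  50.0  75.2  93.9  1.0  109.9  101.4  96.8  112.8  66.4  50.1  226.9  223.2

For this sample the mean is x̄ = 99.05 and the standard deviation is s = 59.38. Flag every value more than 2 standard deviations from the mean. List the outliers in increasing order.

Cutoffs at x̄ ± 2s: 99.05 ± 2·59.38 = [-19.71, 217.81].
223.2: z = 2.09, |z| > 2 → outlier.
226.9: z = 2.15, |z| > 2 → outlier.
Every other value lies within [-19.71, 217.81].

223.2, 226.9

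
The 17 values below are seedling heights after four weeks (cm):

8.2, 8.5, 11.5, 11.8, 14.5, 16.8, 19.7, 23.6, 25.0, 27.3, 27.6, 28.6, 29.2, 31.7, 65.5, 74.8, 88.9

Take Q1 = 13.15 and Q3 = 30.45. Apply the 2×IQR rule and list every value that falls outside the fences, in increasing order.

65.5, 74.8, 88.9

IQR = Q3 − Q1 = 30.45 − 13.15 = 17.30.
Lower fence = Q1 − 2·IQR = 13.15 − 34.60 = -21.45.
Upper fence = Q3 + 2·IQR = 30.45 + 34.60 = 65.05.
65.5 > 65.05 → outlier.
74.8 > 65.05 → outlier.
88.9 > 65.05 → outlier.
All remaining values lie within [-21.45, 65.05].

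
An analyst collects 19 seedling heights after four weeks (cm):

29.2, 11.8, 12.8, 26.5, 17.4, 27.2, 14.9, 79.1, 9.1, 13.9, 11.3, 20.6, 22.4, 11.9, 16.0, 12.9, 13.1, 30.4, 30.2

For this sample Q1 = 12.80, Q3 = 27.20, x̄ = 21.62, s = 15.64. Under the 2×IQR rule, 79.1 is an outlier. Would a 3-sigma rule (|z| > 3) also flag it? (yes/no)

yes

z = (79.1 − 21.62) / 15.64 = 3.68.
|z| = 3.68 > 3.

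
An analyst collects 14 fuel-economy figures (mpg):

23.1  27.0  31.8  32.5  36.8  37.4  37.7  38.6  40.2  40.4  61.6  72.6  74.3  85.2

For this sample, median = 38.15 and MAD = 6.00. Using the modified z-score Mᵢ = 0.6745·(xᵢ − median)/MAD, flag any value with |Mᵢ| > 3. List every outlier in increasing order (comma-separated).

|Mᵢ| > 3 ⇔ |xᵢ − 38.15| > 3·6.00/0.6745 = 26.69.
So outliers lie outside [11.46, 64.84].
72.6: M = 3.87 → outlier.
74.3: M = 4.06 → outlier.
85.2: M = 5.29 → outlier.

72.6, 74.3, 85.2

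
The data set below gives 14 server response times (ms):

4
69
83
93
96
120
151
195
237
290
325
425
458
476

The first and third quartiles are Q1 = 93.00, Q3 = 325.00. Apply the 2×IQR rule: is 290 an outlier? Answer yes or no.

no

IQR = Q3 − Q1 = 325.00 − 93.00 = 232.00.
Lower fence = Q1 − 2·IQR = 93.00 − 464.00 = -371.00.
Upper fence = Q3 + 2·IQR = 325.00 + 464.00 = 789.00.
290 lies within [-371.00, 789.00].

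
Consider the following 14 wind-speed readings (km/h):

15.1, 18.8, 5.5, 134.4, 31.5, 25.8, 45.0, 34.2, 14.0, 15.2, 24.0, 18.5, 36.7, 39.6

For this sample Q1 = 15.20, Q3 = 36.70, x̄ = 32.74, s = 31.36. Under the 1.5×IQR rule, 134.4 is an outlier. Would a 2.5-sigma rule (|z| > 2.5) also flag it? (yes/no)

yes

z = (134.4 − 32.74) / 31.36 = 3.24.
|z| = 3.24 > 2.5.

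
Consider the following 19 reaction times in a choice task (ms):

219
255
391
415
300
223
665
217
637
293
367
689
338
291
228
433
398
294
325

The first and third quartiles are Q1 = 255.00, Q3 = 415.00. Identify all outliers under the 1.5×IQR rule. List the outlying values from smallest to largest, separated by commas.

665, 689

IQR = Q3 − Q1 = 415.00 − 255.00 = 160.00.
Lower fence = Q1 − 1.5·IQR = 255.00 − 240.00 = 15.00.
Upper fence = Q3 + 1.5·IQR = 415.00 + 240.00 = 655.00.
665 > 655.00 → outlier.
689 > 655.00 → outlier.
All remaining values lie within [15.00, 655.00].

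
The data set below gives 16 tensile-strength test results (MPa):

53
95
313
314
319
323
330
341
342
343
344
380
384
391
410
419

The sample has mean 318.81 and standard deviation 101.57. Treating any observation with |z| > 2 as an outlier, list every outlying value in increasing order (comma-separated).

53, 95

Cutoffs at x̄ ± 2s: 318.81 ± 2·101.57 = [115.67, 521.95].
53: z = -2.62, |z| > 2 → outlier.
95: z = -2.20, |z| > 2 → outlier.
Every other value lies within [115.67, 521.95].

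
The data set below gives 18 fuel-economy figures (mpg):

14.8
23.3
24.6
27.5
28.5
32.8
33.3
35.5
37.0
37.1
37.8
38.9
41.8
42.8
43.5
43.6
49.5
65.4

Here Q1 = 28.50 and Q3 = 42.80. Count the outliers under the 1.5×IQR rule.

1

IQR = 14.30; fences at 28.50 − 21.45 = 7.05 and 42.80 + 21.45 = 64.25.
Outside the cutoffs: 65.4.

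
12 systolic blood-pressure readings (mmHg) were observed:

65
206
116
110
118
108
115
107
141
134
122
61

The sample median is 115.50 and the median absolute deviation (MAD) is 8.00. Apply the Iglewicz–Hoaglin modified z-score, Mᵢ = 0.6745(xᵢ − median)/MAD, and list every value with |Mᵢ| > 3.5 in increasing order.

|Mᵢ| > 3.5 ⇔ |xᵢ − 115.50| > 3.5·8.00/0.6745 = 41.51.
So outliers lie outside [73.99, 157.01].
61: M = -4.60 → outlier.
65: M = -4.26 → outlier.
206: M = 7.63 → outlier.

61, 65, 206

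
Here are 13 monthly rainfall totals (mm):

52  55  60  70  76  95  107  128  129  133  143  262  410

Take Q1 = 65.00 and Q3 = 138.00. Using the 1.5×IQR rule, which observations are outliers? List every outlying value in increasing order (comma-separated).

IQR = Q3 − Q1 = 138.00 − 65.00 = 73.00.
Lower fence = Q1 − 1.5·IQR = 65.00 − 109.50 = -44.50.
Upper fence = Q3 + 1.5·IQR = 138.00 + 109.50 = 247.50.
262 > 247.50 → outlier.
410 > 247.50 → outlier.
All remaining values lie within [-44.50, 247.50].

262, 410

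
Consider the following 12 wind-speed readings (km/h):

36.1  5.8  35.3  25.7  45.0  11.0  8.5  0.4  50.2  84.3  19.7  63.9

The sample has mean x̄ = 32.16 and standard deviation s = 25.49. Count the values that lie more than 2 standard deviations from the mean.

Cutoffs: x̄ ± 2s = [-18.82, 83.14].
Outside the cutoffs: 84.3.

1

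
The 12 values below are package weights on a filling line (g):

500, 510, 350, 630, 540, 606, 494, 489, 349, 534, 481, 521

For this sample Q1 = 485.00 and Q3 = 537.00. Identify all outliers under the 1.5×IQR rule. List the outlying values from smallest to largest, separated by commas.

IQR = Q3 − Q1 = 537.00 − 485.00 = 52.00.
Lower fence = Q1 − 1.5·IQR = 485.00 − 78.00 = 407.00.
Upper fence = Q3 + 1.5·IQR = 537.00 + 78.00 = 615.00.
349 < 407.00 → outlier.
350 < 407.00 → outlier.
630 > 615.00 → outlier.
All remaining values lie within [407.00, 615.00].

349, 350, 630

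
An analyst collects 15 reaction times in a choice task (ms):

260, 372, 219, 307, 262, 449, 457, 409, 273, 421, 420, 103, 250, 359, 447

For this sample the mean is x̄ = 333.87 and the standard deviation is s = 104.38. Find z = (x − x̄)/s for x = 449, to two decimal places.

1.10

z = (449 − 333.87) / 104.38 = 1.10.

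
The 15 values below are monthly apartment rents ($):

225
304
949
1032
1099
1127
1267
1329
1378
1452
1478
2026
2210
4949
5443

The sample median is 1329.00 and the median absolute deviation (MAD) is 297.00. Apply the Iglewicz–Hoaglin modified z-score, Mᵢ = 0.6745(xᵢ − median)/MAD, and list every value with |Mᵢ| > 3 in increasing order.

4949, 5443

|Mᵢ| > 3 ⇔ |xᵢ − 1329.00| > 3·297.00/0.6745 = 1320.98.
So outliers lie outside [8.02, 2649.98].
4949: M = 8.22 → outlier.
5443: M = 9.34 → outlier.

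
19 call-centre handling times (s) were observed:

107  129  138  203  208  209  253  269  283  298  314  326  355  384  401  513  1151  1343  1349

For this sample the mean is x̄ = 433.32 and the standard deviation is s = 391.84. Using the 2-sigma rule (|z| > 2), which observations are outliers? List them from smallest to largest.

Cutoffs at x̄ ± 2s: 433.32 ± 2·391.84 = [-350.36, 1217.00].
1343: z = 2.32, |z| > 2 → outlier.
1349: z = 2.34, |z| > 2 → outlier.
Every other value lies within [-350.36, 1217.00].

1343, 1349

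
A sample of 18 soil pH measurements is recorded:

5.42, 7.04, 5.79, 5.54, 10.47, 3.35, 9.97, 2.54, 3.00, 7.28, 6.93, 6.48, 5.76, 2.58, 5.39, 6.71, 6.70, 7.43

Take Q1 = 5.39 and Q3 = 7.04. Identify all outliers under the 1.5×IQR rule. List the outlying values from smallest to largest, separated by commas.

2.54, 2.58, 9.97, 10.47

IQR = Q3 − Q1 = 7.04 − 5.39 = 1.65.
Lower fence = Q1 − 1.5·IQR = 5.39 − 2.475 = 2.915.
Upper fence = Q3 + 1.5·IQR = 7.04 + 2.475 = 9.515.
2.54 < 2.915 → outlier.
2.58 < 2.915 → outlier.
9.97 > 9.515 → outlier.
10.47 > 9.515 → outlier.
All remaining values lie within [2.915, 9.515].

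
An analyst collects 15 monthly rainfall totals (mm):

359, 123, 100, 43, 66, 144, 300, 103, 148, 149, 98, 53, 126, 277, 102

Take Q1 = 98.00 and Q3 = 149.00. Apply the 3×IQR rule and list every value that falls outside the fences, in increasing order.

359

IQR = Q3 − Q1 = 149.00 − 98.00 = 51.00.
Lower fence = Q1 − 3·IQR = 98.00 − 153.00 = -55.00.
Upper fence = Q3 + 3·IQR = 149.00 + 153.00 = 302.00.
359 > 302.00 → outlier.
All remaining values lie within [-55.00, 302.00].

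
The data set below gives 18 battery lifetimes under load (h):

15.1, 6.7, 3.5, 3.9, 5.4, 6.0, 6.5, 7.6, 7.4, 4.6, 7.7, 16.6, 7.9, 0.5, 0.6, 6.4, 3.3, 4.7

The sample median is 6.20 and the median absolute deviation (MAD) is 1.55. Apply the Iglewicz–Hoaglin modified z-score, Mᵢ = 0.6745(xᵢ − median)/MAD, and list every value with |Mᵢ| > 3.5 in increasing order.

|Mᵢ| > 3.5 ⇔ |xᵢ − 6.20| > 3.5·1.55/0.6745 = 8.04.
So outliers lie outside [-1.84, 14.24].
15.1: M = 3.87 → outlier.
16.6: M = 4.53 → outlier.

15.1, 16.6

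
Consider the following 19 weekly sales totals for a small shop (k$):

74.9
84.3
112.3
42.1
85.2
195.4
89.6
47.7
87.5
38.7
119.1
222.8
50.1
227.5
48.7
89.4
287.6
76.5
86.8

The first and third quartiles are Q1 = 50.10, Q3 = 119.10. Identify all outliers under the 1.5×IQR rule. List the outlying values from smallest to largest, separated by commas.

IQR = Q3 − Q1 = 119.10 − 50.10 = 69.00.
Lower fence = Q1 − 1.5·IQR = 50.10 − 103.50 = -53.40.
Upper fence = Q3 + 1.5·IQR = 119.10 + 103.50 = 222.60.
222.8 > 222.60 → outlier.
227.5 > 222.60 → outlier.
287.6 > 222.60 → outlier.
All remaining values lie within [-53.40, 222.60].

222.8, 227.5, 287.6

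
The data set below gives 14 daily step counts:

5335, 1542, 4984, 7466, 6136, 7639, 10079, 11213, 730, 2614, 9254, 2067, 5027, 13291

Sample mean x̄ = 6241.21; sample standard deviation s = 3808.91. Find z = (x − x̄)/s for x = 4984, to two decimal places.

-0.33

z = (4984 − 6241.21) / 3808.91 = -0.33.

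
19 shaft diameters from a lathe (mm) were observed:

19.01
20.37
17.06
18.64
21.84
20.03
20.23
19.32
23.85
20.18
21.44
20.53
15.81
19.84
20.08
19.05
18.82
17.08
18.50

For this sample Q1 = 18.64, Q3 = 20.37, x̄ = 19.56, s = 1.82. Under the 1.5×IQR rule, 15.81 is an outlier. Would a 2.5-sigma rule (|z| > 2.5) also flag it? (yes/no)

z = (15.81 − 19.56) / 1.82 = -2.06.
|z| = 2.06 ≤ 2.5.

no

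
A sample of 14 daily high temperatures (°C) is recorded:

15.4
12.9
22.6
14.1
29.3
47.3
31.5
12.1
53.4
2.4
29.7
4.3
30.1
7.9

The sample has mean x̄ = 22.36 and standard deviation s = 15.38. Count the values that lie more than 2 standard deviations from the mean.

1

Cutoffs: x̄ ± 2s = [-8.40, 53.12].
Outside the cutoffs: 53.4.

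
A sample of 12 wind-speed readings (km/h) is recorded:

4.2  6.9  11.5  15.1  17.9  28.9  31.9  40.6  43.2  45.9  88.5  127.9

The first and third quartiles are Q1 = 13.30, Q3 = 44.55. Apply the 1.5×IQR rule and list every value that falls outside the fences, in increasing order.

127.9

IQR = Q3 − Q1 = 44.55 − 13.30 = 31.25.
Lower fence = Q1 − 1.5·IQR = 13.30 − 46.875 = -33.575.
Upper fence = Q3 + 1.5·IQR = 44.55 + 46.875 = 91.425.
127.9 > 91.425 → outlier.
All remaining values lie within [-33.575, 91.425].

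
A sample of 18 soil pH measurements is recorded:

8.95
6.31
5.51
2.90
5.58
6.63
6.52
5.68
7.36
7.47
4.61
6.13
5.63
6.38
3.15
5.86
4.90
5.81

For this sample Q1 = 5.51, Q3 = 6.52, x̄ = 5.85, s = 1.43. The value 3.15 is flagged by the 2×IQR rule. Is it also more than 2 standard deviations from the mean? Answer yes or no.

z = (3.15 − 5.85) / 1.43 = -1.89.
|z| = 1.89 ≤ 2.

no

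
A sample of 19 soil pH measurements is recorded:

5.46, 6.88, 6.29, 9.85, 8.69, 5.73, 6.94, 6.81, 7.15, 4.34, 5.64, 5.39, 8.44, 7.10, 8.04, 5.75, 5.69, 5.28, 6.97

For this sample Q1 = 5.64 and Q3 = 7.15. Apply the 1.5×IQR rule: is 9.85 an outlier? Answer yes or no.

yes

IQR = Q3 − Q1 = 7.15 − 5.64 = 1.51.
Lower fence = Q1 − 1.5·IQR = 5.64 − 2.265 = 3.375.
Upper fence = Q3 + 1.5·IQR = 7.15 + 2.265 = 9.415.
9.85 lies above the upper fence.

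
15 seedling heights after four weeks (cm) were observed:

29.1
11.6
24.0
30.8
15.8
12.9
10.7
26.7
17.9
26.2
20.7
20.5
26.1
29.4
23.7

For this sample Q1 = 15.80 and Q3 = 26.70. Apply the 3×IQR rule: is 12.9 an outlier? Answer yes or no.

no

IQR = Q3 − Q1 = 26.70 − 15.80 = 10.90.
Lower fence = Q1 − 3·IQR = 15.80 − 32.70 = -16.90.
Upper fence = Q3 + 3·IQR = 26.70 + 32.70 = 59.40.
12.9 lies within [-16.90, 59.40].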